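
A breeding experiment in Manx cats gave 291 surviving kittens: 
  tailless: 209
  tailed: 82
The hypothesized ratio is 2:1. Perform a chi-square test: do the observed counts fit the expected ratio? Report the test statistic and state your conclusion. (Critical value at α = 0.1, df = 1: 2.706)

The 2:1 ratio has 3 parts, so with N = 291 the expected counts are:
  tailless: 291 × 2/3 = 194
  tailed: 291 × 1/3 = 97
χ² = Σ (O − E)² / E
  tailless: (209 − 194)² / 194 = 1.1598
  tailed: (82 − 97)² / 97 = 2.3196
χ² = 1.1598 + 2.3196 = 3.4794 ≈ 3.479
Degrees of freedom = 2 − 1 = 1; critical value at α = 0.1 is 2.706.
Since 3.479 > 2.706, we reject the null hypothesis — the data do not fit the 2:1 ratio.

3.479; not consistent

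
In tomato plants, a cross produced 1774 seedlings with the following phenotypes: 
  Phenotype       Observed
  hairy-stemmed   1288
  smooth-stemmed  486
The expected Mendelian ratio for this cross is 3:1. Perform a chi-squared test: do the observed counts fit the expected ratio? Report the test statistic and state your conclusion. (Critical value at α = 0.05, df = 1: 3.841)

5.430; not consistent

The 3:1 ratio has 4 parts, so with N = 1774 the expected counts are:
  hairy-stemmed: 1774 × 3/4 = 1330.5
  smooth-stemmed: 1774 × 1/4 = 443.5
χ² = Σ (O − E)² / E
  hairy-stemmed: (1288 − 1330.5)² / 1330.5 = 1.3576
  smooth-stemmed: (486 − 443.5)² / 443.5 = 4.0727
χ² = 1.3576 + 4.0727 = 5.4303 ≈ 5.430
Degrees of freedom = 2 − 1 = 1; critical value at α = 0.05 is 3.841.
Since 5.430 > 3.841, we reject the null hypothesis — the data do not fit the 3:1 ratio.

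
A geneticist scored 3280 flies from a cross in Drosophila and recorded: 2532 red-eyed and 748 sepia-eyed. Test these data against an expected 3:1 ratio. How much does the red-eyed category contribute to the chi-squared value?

Under the 3:1 hypothesis (Σ ratio = 4, N = 3280):
  red-eyed: 3280 × 3/4 = 2460
  sepia-eyed: 3280 × 1/4 = 820
Contribution of red-eyed: (2532 − 2460)² / 2460 = 2.1073

2.107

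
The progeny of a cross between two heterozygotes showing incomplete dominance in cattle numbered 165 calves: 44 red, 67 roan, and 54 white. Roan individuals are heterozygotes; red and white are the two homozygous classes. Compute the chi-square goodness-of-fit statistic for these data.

With incomplete dominance, a heterozygote × heterozygote cross gives a 1:2:1 phenotypic ratio.
The 1:2:1 ratio has 4 parts, so with N = 165 the expected counts are:
  red: 165 × 1/4 = 41.25
  roan: 165 × 2/4 = 82.5
  white: 165 × 1/4 = 41.25
χ² = Σ (O − E)² / E
  red: (44 − 41.25)² / 41.25 = 0.1833
  roan: (67 − 82.5)² / 82.5 = 2.9121
  white: (54 − 41.25)² / 41.25 = 3.9409
χ² = 0.1833 + 2.9121 + 3.9409 = 7.0363 ≈ 7.036

7.036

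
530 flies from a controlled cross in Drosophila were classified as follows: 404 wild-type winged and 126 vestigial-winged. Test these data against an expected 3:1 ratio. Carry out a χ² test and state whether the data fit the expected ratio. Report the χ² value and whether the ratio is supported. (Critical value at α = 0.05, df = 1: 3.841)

Expected counts for N = 530 under a 3:1 ratio (total parts = 4):
  wild-type winged: 530 × 3/4 = 397.5
  vestigial-winged: 530 × 1/4 = 132.5
χ² = Σ (O − E)² / E
  wild-type winged: (404 − 397.5)² / 397.5 = 0.1063
  vestigial-winged: (126 − 132.5)² / 132.5 = 0.3189
χ² = 0.1063 + 0.3189 = 0.4252 ≈ 0.425
Degrees of freedom = 2 − 1 = 1; critical value at α = 0.05 is 3.841.
Since 0.425 < 3.841, we fail to reject the null hypothesis — the data are consistent with the 3:1 ratio.

0.425; consistent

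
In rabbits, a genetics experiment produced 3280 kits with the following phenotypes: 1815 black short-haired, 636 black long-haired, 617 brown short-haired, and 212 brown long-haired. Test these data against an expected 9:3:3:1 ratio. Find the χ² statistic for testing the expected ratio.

Total ratio parts = 16. Expected numbers out of 3280:
  black short-haired: 3280 × 9/16 = 1845
  black long-haired: 3280 × 3/16 = 615
  brown short-haired: 3280 × 3/16 = 615
  brown long-haired: 3280 × 1/16 = 205
χ² = Σ (O − E)² / E
  black short-haired: (1815 − 1845)² / 1845 = 0.4878
  black long-haired: (636 − 615)² / 615 = 0.7171
  brown short-haired: (617 − 615)² / 615 = 0.0065
  brown long-haired: (212 − 205)² / 205 = 0.2390
χ² = 0.4878 + 0.7171 + 0.0065 + 0.2390 = 1.4504 ≈ 1.450

1.450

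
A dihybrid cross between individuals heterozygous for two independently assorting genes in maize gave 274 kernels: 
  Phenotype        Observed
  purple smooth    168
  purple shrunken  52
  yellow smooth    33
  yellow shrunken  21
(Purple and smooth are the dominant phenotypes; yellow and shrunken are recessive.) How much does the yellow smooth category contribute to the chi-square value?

6.572

A dihybrid F₂ with independent assortment and complete dominance at both loci gives a 9:3:3:1 phenotypic ratio.
Total ratio parts = 16. Expected numbers out of 274:
  purple smooth: 274 × 9/16 = 154.125
  purple shrunken: 274 × 3/16 = 51.375
  yellow smooth: 274 × 3/16 = 51.375
  yellow shrunken: 274 × 1/16 = 17.125
Contribution of yellow smooth: (33 − 51.375)² / 51.375 = 6.5721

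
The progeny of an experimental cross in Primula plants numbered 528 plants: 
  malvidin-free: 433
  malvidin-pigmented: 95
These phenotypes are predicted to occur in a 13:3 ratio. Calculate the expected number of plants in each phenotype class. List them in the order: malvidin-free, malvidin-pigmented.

429, 99

Expected counts for N = 528 under a 13:3 ratio (total parts = 16):
  malvidin-free: 528 × 13/16 = 429
  malvidin-pigmented: 528 × 3/16 = 99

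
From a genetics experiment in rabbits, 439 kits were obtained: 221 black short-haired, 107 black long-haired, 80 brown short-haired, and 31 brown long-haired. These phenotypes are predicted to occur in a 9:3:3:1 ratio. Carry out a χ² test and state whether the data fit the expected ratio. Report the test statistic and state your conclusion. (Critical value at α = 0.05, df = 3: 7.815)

10.656; not consistent

Expected counts for N = 439 under a 9:3:3:1 ratio (total parts = 16):
  black short-haired: 439 × 9/16 = 246.9375
  black long-haired: 439 × 3/16 = 82.3125
  brown short-haired: 439 × 3/16 = 82.3125
  brown long-haired: 439 × 1/16 = 27.4375
χ² = Σ (O − E)² / E
  black short-haired: (221 − 246.9375)² / 246.9375 = 2.7244
  black long-haired: (107 − 82.3125)² / 82.3125 = 7.4044
  brown short-haired: (80 − 82.3125)² / 82.3125 = 0.0650
  brown long-haired: (31 − 27.4375)² / 27.4375 = 0.4626
χ² = 2.7244 + 7.4044 + 0.0650 + 0.4626 = 10.6564 ≈ 10.656
Degrees of freedom = 4 − 1 = 3; critical value at α = 0.05 is 7.815.
Since 10.656 > 7.815, we reject the null hypothesis — the data do not fit the 9:3:3:1 ratio.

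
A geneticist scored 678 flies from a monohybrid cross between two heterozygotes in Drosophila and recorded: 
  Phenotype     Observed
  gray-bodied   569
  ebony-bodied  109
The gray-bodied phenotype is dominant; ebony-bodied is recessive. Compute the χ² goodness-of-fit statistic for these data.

For a monohybrid cross between heterozygotes with complete dominance, the expected phenotypic ratio is 3:1.
The 3:1 ratio has 4 parts, so with N = 678 the expected counts are:
  gray-bodied: 678 × 3/4 = 508.5
  ebony-bodied: 678 × 1/4 = 169.5
χ² = Σ (O − E)² / E
  gray-bodied: (569 − 508.5)² / 508.5 = 7.1981
  ebony-bodied: (109 − 169.5)² / 169.5 = 21.5944
χ² = 7.1981 + 21.5944 = 28.7925 ≈ 28.793

28.793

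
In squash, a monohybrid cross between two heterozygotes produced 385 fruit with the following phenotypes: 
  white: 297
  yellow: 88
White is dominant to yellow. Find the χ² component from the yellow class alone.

For a monohybrid cross between heterozygotes with complete dominance, the expected phenotypic ratio is 3:1.
The 3:1 ratio has 4 parts, so with N = 385 the expected counts are:
  white: 385 × 3/4 = 288.75
  yellow: 385 × 1/4 = 96.25
Contribution of yellow: (88 − 96.25)² / 96.25 = 0.7071

0.707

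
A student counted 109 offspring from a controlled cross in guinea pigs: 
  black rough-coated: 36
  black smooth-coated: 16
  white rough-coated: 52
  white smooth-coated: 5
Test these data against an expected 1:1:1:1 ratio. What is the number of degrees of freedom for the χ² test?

A goodness-of-fit test with 4 phenotype classes has df = 4 − 1 = 3.

3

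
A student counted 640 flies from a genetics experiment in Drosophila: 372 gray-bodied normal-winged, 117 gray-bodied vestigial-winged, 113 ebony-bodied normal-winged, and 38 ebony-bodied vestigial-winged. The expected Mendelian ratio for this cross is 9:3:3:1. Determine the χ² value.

0.983

Under the 9:3:3:1 hypothesis (Σ ratio = 16, N = 640):
  gray-bodied normal-winged: 640 × 9/16 = 360
  gray-bodied vestigial-winged: 640 × 3/16 = 120
  ebony-bodied normal-winged: 640 × 3/16 = 120
  ebony-bodied vestigial-winged: 640 × 1/16 = 40
χ² = Σ (O − E)² / E
  gray-bodied normal-winged: (372 − 360)² / 360 = 0.4000
  gray-bodied vestigial-winged: (117 − 120)² / 120 = 0.0750
  ebony-bodied normal-winged: (113 − 120)² / 120 = 0.4083
  ebony-bodied vestigial-winged: (38 − 40)² / 40 = 0.1000
χ² = 0.4000 + 0.0750 + 0.4083 + 0.1000 = 0.9833 ≈ 0.983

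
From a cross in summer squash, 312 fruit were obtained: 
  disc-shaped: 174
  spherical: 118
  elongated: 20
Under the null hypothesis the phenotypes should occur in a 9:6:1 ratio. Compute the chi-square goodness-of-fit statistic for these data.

Total ratio parts = 16. Expected numbers out of 312:
  disc-shaped: 312 × 9/16 = 175.5
  spherical: 312 × 6/16 = 117
  elongated: 312 × 1/16 = 19.5
χ² = Σ (O − E)² / E
  disc-shaped: (174 − 175.5)² / 175.5 = 0.0128
  spherical: (118 − 117)² / 117 = 0.0085
  elongated: (20 − 19.5)² / 19.5 = 0.0128
χ² = 0.0128 + 0.0085 + 0.0128 = 0.0341 ≈ 0.034

0.034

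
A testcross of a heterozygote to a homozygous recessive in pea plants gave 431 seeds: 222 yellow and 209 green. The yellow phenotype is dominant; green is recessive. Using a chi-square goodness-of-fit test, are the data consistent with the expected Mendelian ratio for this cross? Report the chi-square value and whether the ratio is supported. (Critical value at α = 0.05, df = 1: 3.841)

A testcross of a heterozygote (Aa × aa) gives a 1:1 phenotypic ratio.
Total ratio parts = 2. Expected numbers out of 431:
  yellow: 431 × 1/2 = 215.5
  green: 431 × 1/2 = 215.5
χ² = Σ (O − E)² / E
  yellow: (222 − 215.5)² / 215.5 = 0.1961
  green: (209 − 215.5)² / 215.5 = 0.1961
χ² = 0.1961 + 0.1961 = 0.3922 ≈ 0.392
Degrees of freedom = 2 − 1 = 1; critical value at α = 0.05 is 3.841.
Since 0.392 < 3.841, we fail to reject the null hypothesis — the data are consistent with the 1:1 ratio.

0.392; consistent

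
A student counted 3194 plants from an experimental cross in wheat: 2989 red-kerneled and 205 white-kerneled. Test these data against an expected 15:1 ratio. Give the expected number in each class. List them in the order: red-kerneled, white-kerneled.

The 15:1 ratio has 16 parts, so with N = 3194 the expected counts are:
  red-kerneled: 3194 × 15/16 = 2994.375
  white-kerneled: 3194 × 1/16 = 199.625

2994.375, 199.625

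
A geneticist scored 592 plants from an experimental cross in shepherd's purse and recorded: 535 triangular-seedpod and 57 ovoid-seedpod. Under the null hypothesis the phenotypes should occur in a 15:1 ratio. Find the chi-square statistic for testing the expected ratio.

11.532

Expected counts for N = 592 under a 15:1 ratio (total parts = 16):
  triangular-seedpod: 592 × 15/16 = 555
  ovoid-seedpod: 592 × 1/16 = 37
χ² = Σ (O − E)² / E
  triangular-seedpod: (535 − 555)² / 555 = 0.7207
  ovoid-seedpod: (57 − 37)² / 37 = 10.8108
χ² = 0.7207 + 10.8108 = 11.5315 ≈ 11.532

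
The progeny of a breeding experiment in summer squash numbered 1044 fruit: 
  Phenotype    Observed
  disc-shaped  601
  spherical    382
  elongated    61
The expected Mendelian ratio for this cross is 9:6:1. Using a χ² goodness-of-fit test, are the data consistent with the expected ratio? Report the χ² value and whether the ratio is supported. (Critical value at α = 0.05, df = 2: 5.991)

Total ratio parts = 16. Expected numbers out of 1044:
  disc-shaped: 1044 × 9/16 = 587.25
  spherical: 1044 × 6/16 = 391.5
  elongated: 1044 × 1/16 = 65.25
χ² = Σ (O − E)² / E
  disc-shaped: (601 − 587.25)² / 587.25 = 0.3219
  spherical: (382 − 391.5)² / 391.5 = 0.2305
  elongated: (61 − 65.25)² / 65.25 = 0.2768
χ² = 0.3219 + 0.2305 + 0.2768 = 0.8292 ≈ 0.829
Degrees of freedom = 3 − 1 = 2; critical value at α = 0.05 is 5.991.
Since 0.829 < 5.991, we fail to reject the null hypothesis — the data are consistent with the 9:6:1 ratio.

0.829; consistent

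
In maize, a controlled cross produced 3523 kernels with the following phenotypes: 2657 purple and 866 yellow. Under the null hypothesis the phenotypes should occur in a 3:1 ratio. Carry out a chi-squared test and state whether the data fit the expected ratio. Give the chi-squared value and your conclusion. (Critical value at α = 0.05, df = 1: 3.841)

The 3:1 ratio has 4 parts, so with N = 3523 the expected counts are:
  purple: 3523 × 3/4 = 2642.25
  yellow: 3523 × 1/4 = 880.75
χ² = Σ (O − E)² / E
  purple: (2657 − 2642.25)² / 2642.25 = 0.0823
  yellow: (866 − 880.75)² / 880.75 = 0.2470
χ² = 0.0823 + 0.2470 = 0.3293 ≈ 0.329
Degrees of freedom = 2 − 1 = 1; critical value at α = 0.05 is 3.841.
Since 0.329 < 3.841, we fail to reject the null hypothesis — the data are consistent with the 3:1 ratio.

0.329; consistent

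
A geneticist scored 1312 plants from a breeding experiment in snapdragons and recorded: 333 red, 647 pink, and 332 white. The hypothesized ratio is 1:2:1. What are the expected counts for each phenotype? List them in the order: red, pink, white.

328, 656, 328

Total ratio parts = 4. Expected numbers out of 1312:
  red: 1312 × 1/4 = 328
  pink: 1312 × 2/4 = 656
  white: 1312 × 1/4 = 328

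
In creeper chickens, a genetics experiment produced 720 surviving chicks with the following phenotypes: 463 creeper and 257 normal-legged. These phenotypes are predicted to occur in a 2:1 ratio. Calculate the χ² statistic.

1.806

Total ratio parts = 3. Expected numbers out of 720:
  creeper: 720 × 2/3 = 480
  normal-legged: 720 × 1/3 = 240
χ² = Σ (O − E)² / E
  creeper: (463 − 480)² / 480 = 0.6021
  normal-legged: (257 − 240)² / 240 = 1.2042
χ² = 0.6021 + 1.2042 = 1.8063 ≈ 1.806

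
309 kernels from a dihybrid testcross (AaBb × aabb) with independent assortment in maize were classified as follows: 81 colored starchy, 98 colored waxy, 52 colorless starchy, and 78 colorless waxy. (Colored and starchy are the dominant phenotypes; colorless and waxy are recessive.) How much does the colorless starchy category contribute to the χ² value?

8.253

A dihybrid testcross with independent assortment gives a 1:1:1:1 ratio.
Total ratio parts = 4. Expected numbers out of 309:
  colored starchy: 309 × 1/4 = 77.25
  colored waxy: 309 × 1/4 = 77.25
  colorless starchy: 309 × 1/4 = 77.25
  colorless waxy: 309 × 1/4 = 77.25
Contribution of colorless starchy: (52 − 77.25)² / 77.25 = 8.2532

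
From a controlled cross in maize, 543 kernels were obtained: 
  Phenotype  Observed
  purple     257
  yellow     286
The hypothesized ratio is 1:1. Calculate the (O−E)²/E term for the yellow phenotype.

0.774

Under the 1:1 hypothesis (Σ ratio = 2, N = 543):
  purple: 543 × 1/2 = 271.5
  yellow: 543 × 1/2 = 271.5
Contribution of yellow: (286 − 271.5)² / 271.5 = 0.7744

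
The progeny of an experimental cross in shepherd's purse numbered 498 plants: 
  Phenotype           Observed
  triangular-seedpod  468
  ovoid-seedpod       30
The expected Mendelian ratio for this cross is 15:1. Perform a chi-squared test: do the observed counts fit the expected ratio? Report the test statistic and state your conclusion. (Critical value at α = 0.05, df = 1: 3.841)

0.043; consistent

The 15:1 ratio has 16 parts, so with N = 498 the expected counts are:
  triangular-seedpod: 498 × 15/16 = 466.875
  ovoid-seedpod: 498 × 1/16 = 31.125
χ² = Σ (O − E)² / E
  triangular-seedpod: (468 − 466.875)² / 466.875 = 0.0027
  ovoid-seedpod: (30 − 31.125)² / 31.125 = 0.0407
χ² = 0.0027 + 0.0407 = 0.0434 ≈ 0.043
Degrees of freedom = 2 − 1 = 1; critical value at α = 0.05 is 3.841.
Since 0.043 < 3.841, we fail to reject the null hypothesis — the data are consistent with the 15:1 ratio.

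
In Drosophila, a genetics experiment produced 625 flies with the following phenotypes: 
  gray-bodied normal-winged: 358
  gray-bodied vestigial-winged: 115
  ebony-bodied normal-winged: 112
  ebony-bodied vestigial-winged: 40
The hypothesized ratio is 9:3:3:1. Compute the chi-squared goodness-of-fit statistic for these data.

Total ratio parts = 16. Expected numbers out of 625:
  gray-bodied normal-winged: 625 × 9/16 = 351.5625
  gray-bodied vestigial-winged: 625 × 3/16 = 117.1875
  ebony-bodied normal-winged: 625 × 3/16 = 117.1875
  ebony-bodied vestigial-winged: 625 × 1/16 = 39.0625
χ² = Σ (O − E)² / E
  gray-bodied normal-winged: (358 − 351.5625)² / 351.5625 = 0.1179
  gray-bodied vestigial-winged: (115 − 117.1875)² / 117.1875 = 0.0408
  ebony-bodied normal-winged: (112 − 117.1875)² / 117.1875 = 0.2296
  ebony-bodied vestigial-winged: (40 − 39.0625)² / 39.0625 = 0.0225
χ² = 0.1179 + 0.0408 + 0.2296 + 0.0225 = 0.4108 ≈ 0.411

0.411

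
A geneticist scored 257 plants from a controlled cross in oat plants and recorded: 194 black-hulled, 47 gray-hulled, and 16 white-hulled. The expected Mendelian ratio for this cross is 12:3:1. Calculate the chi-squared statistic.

The 12:3:1 ratio has 16 parts, so with N = 257 the expected counts are:
  black-hulled: 257 × 12/16 = 192.75
  gray-hulled: 257 × 3/16 = 48.1875
  white-hulled: 257 × 1/16 = 16.0625
χ² = Σ (O − E)² / E
  black-hulled: (194 − 192.75)² / 192.75 = 0.0081
  gray-hulled: (47 − 48.1875)² / 48.1875 = 0.0293
  white-hulled: (16 − 16.0625)² / 16.0625 = 0.0002
χ² = 0.0081 + 0.0293 + 0.0002 = 0.0376 ≈ 0.038

0.038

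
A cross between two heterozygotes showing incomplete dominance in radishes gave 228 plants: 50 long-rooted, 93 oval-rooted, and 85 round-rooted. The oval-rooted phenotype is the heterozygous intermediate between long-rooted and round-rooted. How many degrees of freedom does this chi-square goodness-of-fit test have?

2

With incomplete dominance, a heterozygote × heterozygote cross gives a 1:2:1 phenotypic ratio.
A goodness-of-fit test with 3 phenotype classes has df = 3 − 1 = 2.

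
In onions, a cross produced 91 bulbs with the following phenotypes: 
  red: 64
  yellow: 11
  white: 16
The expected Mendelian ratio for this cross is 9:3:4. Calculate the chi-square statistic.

7.364

Expected counts for N = 91 under a 9:3:4 ratio (total parts = 16):
  red: 91 × 9/16 = 51.1875
  yellow: 91 × 3/16 = 17.0625
  white: 91 × 4/16 = 22.75
χ² = Σ (O − E)² / E
  red: (64 − 51.1875)² / 51.1875 = 3.2070
  yellow: (11 − 17.0625)² / 17.0625 = 2.1541
  white: (16 − 22.75)² / 22.75 = 2.0027
χ² = 3.2070 + 2.1541 + 2.0027 = 7.3638 ≈ 7.364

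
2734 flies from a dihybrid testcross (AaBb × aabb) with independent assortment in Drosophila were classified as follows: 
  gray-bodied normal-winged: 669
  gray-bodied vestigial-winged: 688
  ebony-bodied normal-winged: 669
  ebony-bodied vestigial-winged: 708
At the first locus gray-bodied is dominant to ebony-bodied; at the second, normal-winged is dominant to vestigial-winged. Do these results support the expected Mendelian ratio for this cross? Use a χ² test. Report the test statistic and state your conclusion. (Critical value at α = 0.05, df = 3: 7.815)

A dihybrid testcross with independent assortment gives a 1:1:1:1 ratio.
The 1:1:1:1 ratio has 4 parts, so with N = 2734 the expected counts are:
  gray-bodied normal-winged: 2734 × 1/4 = 683.5
  gray-bodied vestigial-winged: 2734 × 1/4 = 683.5
  ebony-bodied normal-winged: 2734 × 1/4 = 683.5
  ebony-bodied vestigial-winged: 2734 × 1/4 = 683.5
χ² = Σ (O − E)² / E
  gray-bodied normal-winged: (669 − 683.5)² / 683.5 = 0.3076
  gray-bodied vestigial-winged: (688 − 683.5)² / 683.5 = 0.0296
  ebony-bodied normal-winged: (669 − 683.5)² / 683.5 = 0.3076
  ebony-bodied vestigial-winged: (708 − 683.5)² / 683.5 = 0.8782
χ² = 0.3076 + 0.0296 + 0.3076 + 0.8782 = 1.523
Degrees of freedom = 4 − 1 = 3; critical value at α = 0.05 is 7.815.
Since 1.523 < 7.815, we fail to reject the null hypothesis — the data are consistent with the 1:1:1:1 ratio.

1.523; consistent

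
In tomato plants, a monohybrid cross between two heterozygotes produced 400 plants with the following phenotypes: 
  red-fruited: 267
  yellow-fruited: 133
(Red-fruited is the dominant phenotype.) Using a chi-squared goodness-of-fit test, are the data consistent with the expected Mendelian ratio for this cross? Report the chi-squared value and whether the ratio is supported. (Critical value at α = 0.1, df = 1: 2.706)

14.520; not consistent

For a monohybrid cross between heterozygotes with complete dominance, the expected phenotypic ratio is 3:1.
Under the 3:1 hypothesis (Σ ratio = 4, N = 400):
  red-fruited: 400 × 3/4 = 300
  yellow-fruited: 400 × 1/4 = 100
χ² = Σ (O − E)² / E
  red-fruited: (267 − 300)² / 300 = 3.6300
  yellow-fruited: (133 − 100)² / 100 = 10.8900
χ² = 3.6300 + 10.8900 = 14.520
Degrees of freedom = 2 − 1 = 1; critical value at α = 0.1 is 2.706.
Since 14.520 > 2.706, we reject the null hypothesis — the data do not fit the 3:1 ratio.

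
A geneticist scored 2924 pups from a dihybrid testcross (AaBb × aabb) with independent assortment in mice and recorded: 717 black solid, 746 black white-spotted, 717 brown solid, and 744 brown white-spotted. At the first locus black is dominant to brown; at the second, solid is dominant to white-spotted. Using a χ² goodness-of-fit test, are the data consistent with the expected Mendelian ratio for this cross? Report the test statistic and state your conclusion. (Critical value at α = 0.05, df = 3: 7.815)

A dihybrid testcross with independent assortment gives a 1:1:1:1 ratio.
The 1:1:1:1 ratio has 4 parts, so with N = 2924 the expected counts are:
  black solid: 2924 × 1/4 = 731
  black white-spotted: 2924 × 1/4 = 731
  brown solid: 2924 × 1/4 = 731
  brown white-spotted: 2924 × 1/4 = 731
χ² = Σ (O − E)² / E
  black solid: (717 − 731)² / 731 = 0.2681
  black white-spotted: (746 − 731)² / 731 = 0.3078
  brown solid: (717 − 731)² / 731 = 0.2681
  brown white-spotted: (744 − 731)² / 731 = 0.2312
χ² = 0.2681 + 0.3078 + 0.2681 + 0.2312 = 1.0752 ≈ 1.075
Degrees of freedom = 4 − 1 = 3; critical value at α = 0.05 is 7.815.
Since 1.075 < 7.815, we fail to reject the null hypothesis — the data are consistent with the 1:1:1:1 ratio.

1.075; consistent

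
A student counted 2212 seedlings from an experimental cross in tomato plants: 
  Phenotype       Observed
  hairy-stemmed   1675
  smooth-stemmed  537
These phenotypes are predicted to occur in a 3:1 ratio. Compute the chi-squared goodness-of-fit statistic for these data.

Total ratio parts = 4. Expected numbers out of 2212:
  hairy-stemmed: 2212 × 3/4 = 1659
  smooth-stemmed: 2212 × 1/4 = 553
χ² = Σ (O − E)² / E
  hairy-stemmed: (1675 − 1659)² / 1659 = 0.1543
  smooth-stemmed: (537 − 553)² / 553 = 0.4629
χ² = 0.1543 + 0.4629 = 0.6172 ≈ 0.617

0.617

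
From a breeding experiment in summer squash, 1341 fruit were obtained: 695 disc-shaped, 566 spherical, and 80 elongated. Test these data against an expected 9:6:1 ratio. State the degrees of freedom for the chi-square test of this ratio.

2

A goodness-of-fit test with 3 phenotype classes has df = 3 − 1 = 2.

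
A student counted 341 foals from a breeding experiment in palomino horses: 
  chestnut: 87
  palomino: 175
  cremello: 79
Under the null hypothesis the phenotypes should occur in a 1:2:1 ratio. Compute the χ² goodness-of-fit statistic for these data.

The 1:2:1 ratio has 4 parts, so with N = 341 the expected counts are:
  chestnut: 341 × 1/4 = 85.25
  palomino: 341 × 2/4 = 170.5
  cremello: 341 × 1/4 = 85.25
χ² = Σ (O − E)² / E
  chestnut: (87 − 85.25)² / 85.25 = 0.0359
  palomino: (175 − 170.5)² / 170.5 = 0.1188
  cremello: (79 − 85.25)² / 85.25 = 0.4582
χ² = 0.0359 + 0.1188 + 0.4582 = 0.6129 ≈ 0.613

0.613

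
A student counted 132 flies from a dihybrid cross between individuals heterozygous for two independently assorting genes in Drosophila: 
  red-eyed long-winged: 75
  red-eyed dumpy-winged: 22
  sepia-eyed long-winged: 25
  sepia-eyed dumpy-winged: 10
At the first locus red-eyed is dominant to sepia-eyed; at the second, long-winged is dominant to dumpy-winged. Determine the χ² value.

0.687

A dihybrid F₂ with independent assortment and complete dominance at both loci gives a 9:3:3:1 phenotypic ratio.
Expected counts for N = 132 under a 9:3:3:1 ratio (total parts = 16):
  red-eyed long-winged: 132 × 9/16 = 74.25
  red-eyed dumpy-winged: 132 × 3/16 = 24.75
  sepia-eyed long-winged: 132 × 3/16 = 24.75
  sepia-eyed dumpy-winged: 132 × 1/16 = 8.25
χ² = Σ (O − E)² / E
  red-eyed long-winged: (75 − 74.25)² / 74.25 = 0.0076
  red-eyed dumpy-winged: (22 − 24.75)² / 24.75 = 0.3056
  sepia-eyed long-winged: (25 − 24.75)² / 24.75 = 0.0025
  sepia-eyed dumpy-winged: (10 − 8.25)² / 8.25 = 0.3712
χ² = 0.0076 + 0.3056 + 0.0025 + 0.3712 = 0.6869 ≈ 0.687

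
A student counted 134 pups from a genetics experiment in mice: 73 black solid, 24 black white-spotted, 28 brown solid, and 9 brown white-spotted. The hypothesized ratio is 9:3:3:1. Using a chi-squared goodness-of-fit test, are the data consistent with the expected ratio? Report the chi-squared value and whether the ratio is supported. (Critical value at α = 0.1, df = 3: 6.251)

0.501; consistent

Under the 9:3:3:1 hypothesis (Σ ratio = 16, N = 134):
  black solid: 134 × 9/16 = 75.375
  black white-spotted: 134 × 3/16 = 25.125
  brown solid: 134 × 3/16 = 25.125
  brown white-spotted: 134 × 1/16 = 8.375
χ² = Σ (O − E)² / E
  black solid: (73 − 75.375)² / 75.375 = 0.0748
  black white-spotted: (24 − 25.125)² / 25.125 = 0.0504
  brown solid: (28 − 25.125)² / 25.125 = 0.3290
  brown white-spotted: (9 − 8.375)² / 8.375 = 0.0466
χ² = 0.0748 + 0.0504 + 0.3290 + 0.0466 = 0.5008 ≈ 0.501
Degrees of freedom = 4 − 1 = 3; critical value at α = 0.1 is 6.251.
Since 0.501 < 6.251, we fail to reject the null hypothesis — the data are consistent with the 9:3:3:1 ratio.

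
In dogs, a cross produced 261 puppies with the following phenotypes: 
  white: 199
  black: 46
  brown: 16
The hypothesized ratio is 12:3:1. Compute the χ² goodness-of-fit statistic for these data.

0.236

Total ratio parts = 16. Expected numbers out of 261:
  white: 261 × 12/16 = 195.75
  black: 261 × 3/16 = 48.9375
  brown: 261 × 1/16 = 16.3125
χ² = Σ (O − E)² / E
  white: (199 − 195.75)² / 195.75 = 0.0540
  black: (46 − 48.9375)² / 48.9375 = 0.1763
  brown: (16 − 16.3125)² / 16.3125 = 0.0060
χ² = 0.0540 + 0.1763 + 0.0060 = 0.2363 ≈ 0.236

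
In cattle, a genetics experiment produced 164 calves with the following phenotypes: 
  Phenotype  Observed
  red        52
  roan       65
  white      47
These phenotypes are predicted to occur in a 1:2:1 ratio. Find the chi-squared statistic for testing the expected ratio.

7.354

The 1:2:1 ratio has 4 parts, so with N = 164 the expected counts are:
  red: 164 × 1/4 = 41
  roan: 164 × 2/4 = 82
  white: 164 × 1/4 = 41
χ² = Σ (O − E)² / E
  red: (52 − 41)² / 41 = 2.9512
  roan: (65 − 82)² / 82 = 3.5244
  white: (47 − 41)² / 41 = 0.8780
χ² = 2.9512 + 3.5244 + 0.8780 = 7.3536 ≈ 7.354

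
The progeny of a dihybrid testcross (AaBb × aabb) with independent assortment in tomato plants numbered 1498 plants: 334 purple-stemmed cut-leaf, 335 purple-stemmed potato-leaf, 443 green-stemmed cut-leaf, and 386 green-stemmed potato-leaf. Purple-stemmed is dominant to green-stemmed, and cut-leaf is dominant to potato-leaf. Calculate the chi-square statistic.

21.429

A dihybrid testcross with independent assortment gives a 1:1:1:1 ratio.
Total ratio parts = 4. Expected numbers out of 1498:
  purple-stemmed cut-leaf: 1498 × 1/4 = 374.5
  purple-stemmed potato-leaf: 1498 × 1/4 = 374.5
  green-stemmed cut-leaf: 1498 × 1/4 = 374.5
  green-stemmed potato-leaf: 1498 × 1/4 = 374.5
χ² = Σ (O − E)² / E
  purple-stemmed cut-leaf: (334 − 374.5)² / 374.5 = 4.3798
  purple-stemmed potato-leaf: (335 − 374.5)² / 374.5 = 4.1662
  green-stemmed cut-leaf: (443 − 374.5)² / 374.5 = 12.5294
  green-stemmed potato-leaf: (386 − 374.5)² / 374.5 = 0.3531
χ² = 4.3798 + 4.1662 + 12.5294 + 0.3531 = 21.4285 ≈ 21.429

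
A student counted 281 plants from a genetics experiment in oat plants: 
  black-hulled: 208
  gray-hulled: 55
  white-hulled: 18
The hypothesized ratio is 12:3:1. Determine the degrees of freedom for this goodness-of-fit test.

2

A goodness-of-fit test with 3 phenotype classes has df = 3 − 1 = 2.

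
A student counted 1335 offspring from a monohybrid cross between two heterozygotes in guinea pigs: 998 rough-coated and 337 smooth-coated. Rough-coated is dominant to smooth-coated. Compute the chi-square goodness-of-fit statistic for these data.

0.042

For a monohybrid cross between heterozygotes with complete dominance, the expected phenotypic ratio is 3:1.
The 3:1 ratio has 4 parts, so with N = 1335 the expected counts are:
  rough-coated: 1335 × 3/4 = 1001.25
  smooth-coated: 1335 × 1/4 = 333.75
χ² = Σ (O − E)² / E
  rough-coated: (998 − 1001.25)² / 1001.25 = 0.0105
  smooth-coated: (337 − 333.75)² / 333.75 = 0.0316
χ² = 0.0105 + 0.0316 = 0.0421 ≈ 0.042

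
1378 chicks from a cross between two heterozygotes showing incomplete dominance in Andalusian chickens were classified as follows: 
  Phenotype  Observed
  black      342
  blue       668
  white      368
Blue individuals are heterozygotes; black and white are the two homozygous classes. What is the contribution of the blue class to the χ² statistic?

With incomplete dominance, a heterozygote × heterozygote cross gives a 1:2:1 phenotypic ratio.
Expected counts for N = 1378 under a 1:2:1 ratio (total parts = 4):
  black: 1378 × 1/4 = 344.5
  blue: 1378 × 2/4 = 689
  white: 1378 × 1/4 = 344.5
Contribution of blue: (668 − 689)² / 689 = 0.6401

0.640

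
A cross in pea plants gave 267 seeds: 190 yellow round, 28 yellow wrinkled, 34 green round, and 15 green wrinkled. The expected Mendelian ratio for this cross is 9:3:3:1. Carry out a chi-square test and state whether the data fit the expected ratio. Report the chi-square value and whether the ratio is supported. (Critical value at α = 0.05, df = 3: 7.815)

The 9:3:3:1 ratio has 16 parts, so with N = 267 the expected counts are:
  yellow round: 267 × 9/16 = 150.1875
  yellow wrinkled: 267 × 3/16 = 50.0625
  green round: 267 × 3/16 = 50.0625
  green wrinkled: 267 × 1/16 = 16.6875
χ² = Σ (O − E)² / E
  yellow round: (190 − 150.1875)² / 150.1875 = 10.5537
  yellow wrinkled: (28 − 50.0625)² / 50.0625 = 9.7229
  green round: (34 − 50.0625)² / 50.0625 = 5.1536
  green wrinkled: (15 − 16.6875)² / 16.6875 = 0.1706
χ² = 10.5537 + 9.7229 + 5.1536 + 0.1706 = 25.6008 ≈ 25.601
Degrees of freedom = 4 − 1 = 3; critical value at α = 0.05 is 7.815.
Since 25.601 > 7.815, we reject the null hypothesis — the data do not fit the 9:3:3:1 ratio.

25.601; not consistent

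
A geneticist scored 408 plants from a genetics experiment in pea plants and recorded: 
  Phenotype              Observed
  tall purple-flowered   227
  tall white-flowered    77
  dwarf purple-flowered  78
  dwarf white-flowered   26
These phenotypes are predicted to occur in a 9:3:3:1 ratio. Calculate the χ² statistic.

0.070

Under the 9:3:3:1 hypothesis (Σ ratio = 16, N = 408):
  tall purple-flowered: 408 × 9/16 = 229.5
  tall white-flowered: 408 × 3/16 = 76.5
  dwarf purple-flowered: 408 × 3/16 = 76.5
  dwarf white-flowered: 408 × 1/16 = 25.5
χ² = Σ (O − E)² / E
  tall purple-flowered: (227 − 229.5)² / 229.5 = 0.0272
  tall white-flowered: (77 − 76.5)² / 76.5 = 0.0033
  dwarf purple-flowered: (78 − 76.5)² / 76.5 = 0.0294
  dwarf white-flowered: (26 − 25.5)² / 25.5 = 0.0098
χ² = 0.0272 + 0.0033 + 0.0294 + 0.0098 = 0.0697 ≈ 0.070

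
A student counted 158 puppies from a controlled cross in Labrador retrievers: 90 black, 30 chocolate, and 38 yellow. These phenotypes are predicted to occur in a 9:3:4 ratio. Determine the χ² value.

Expected counts for N = 158 under a 9:3:4 ratio (total parts = 16):
  black: 158 × 9/16 = 88.875
  chocolate: 158 × 3/16 = 29.625
  yellow: 158 × 4/16 = 39.5
χ² = Σ (O − E)² / E
  black: (90 − 88.875)² / 88.875 = 0.0142
  chocolate: (30 − 29.625)² / 29.625 = 0.0047
  yellow: (38 − 39.5)² / 39.5 = 0.0570
χ² = 0.0142 + 0.0047 + 0.0570 = 0.0759 ≈ 0.076

0.076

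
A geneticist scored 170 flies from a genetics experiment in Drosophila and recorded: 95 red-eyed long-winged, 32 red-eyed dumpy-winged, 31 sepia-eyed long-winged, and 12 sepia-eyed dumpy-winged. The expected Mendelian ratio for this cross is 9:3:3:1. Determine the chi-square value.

Under the 9:3:3:1 hypothesis (Σ ratio = 16, N = 170):
  red-eyed long-winged: 170 × 9/16 = 95.625
  red-eyed dumpy-winged: 170 × 3/16 = 31.875
  sepia-eyed long-winged: 170 × 3/16 = 31.875
  sepia-eyed dumpy-winged: 170 × 1/16 = 10.625
χ² = Σ (O − E)² / E
  red-eyed long-winged: (95 − 95.625)² / 95.625 = 0.0041
  red-eyed dumpy-winged: (32 − 31.875)² / 31.875 = 0.0005
  sepia-eyed long-winged: (31 − 31.875)² / 31.875 = 0.0240
  sepia-eyed dumpy-winged: (12 − 10.625)² / 10.625 = 0.1779
χ² = 0.0041 + 0.0005 + 0.0240 + 0.1779 = 0.2065 ≈ 0.207

0.207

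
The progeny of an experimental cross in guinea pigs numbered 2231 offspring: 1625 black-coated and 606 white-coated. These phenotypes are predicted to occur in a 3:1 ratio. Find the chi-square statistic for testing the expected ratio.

5.565

The 3:1 ratio has 4 parts, so with N = 2231 the expected counts are:
  black-coated: 2231 × 3/4 = 1673.25
  white-coated: 2231 × 1/4 = 557.75
χ² = Σ (O − E)² / E
  black-coated: (1625 − 1673.25)² / 1673.25 = 1.3913
  white-coated: (606 − 557.75)² / 557.75 = 4.1740
χ² = 1.3913 + 4.1740 = 5.5653 ≈ 5.565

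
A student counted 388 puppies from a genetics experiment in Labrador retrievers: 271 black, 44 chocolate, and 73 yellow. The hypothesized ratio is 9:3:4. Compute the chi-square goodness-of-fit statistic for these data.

The 9:3:4 ratio has 16 parts, so with N = 388 the expected counts are:
  black: 388 × 9/16 = 218.25
  chocolate: 388 × 3/16 = 72.75
  yellow: 388 × 4/16 = 97
χ² = Σ (O − E)² / E
  black: (271 − 218.25)² / 218.25 = 12.7494
  chocolate: (44 − 72.75)² / 72.75 = 11.3617
  yellow: (73 − 97)² / 97 = 5.9381
χ² = 12.7494 + 11.3617 + 5.9381 = 30.0492 ≈ 30.049

30.049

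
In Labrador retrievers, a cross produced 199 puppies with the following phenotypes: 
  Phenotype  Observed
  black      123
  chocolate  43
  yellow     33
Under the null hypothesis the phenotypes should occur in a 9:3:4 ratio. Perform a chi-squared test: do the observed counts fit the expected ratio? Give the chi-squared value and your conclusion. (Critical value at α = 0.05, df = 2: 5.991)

7.600; not consistent

Total ratio parts = 16. Expected numbers out of 199:
  black: 199 × 9/16 = 111.9375
  chocolate: 199 × 3/16 = 37.3125
  yellow: 199 × 4/16 = 49.75
χ² = Σ (O − E)² / E
  black: (123 − 111.9375)² / 111.9375 = 1.0933
  chocolate: (43 − 37.3125)² / 37.3125 = 0.8669
  yellow: (33 − 49.75)² / 49.75 = 5.6394
χ² = 1.0933 + 0.8669 + 5.6394 = 7.5996 ≈ 7.600
Degrees of freedom = 3 − 1 = 2; critical value at α = 0.05 is 5.991.
Since 7.600 > 5.991, we reject the null hypothesis — the data do not fit the 9:3:4 ratio.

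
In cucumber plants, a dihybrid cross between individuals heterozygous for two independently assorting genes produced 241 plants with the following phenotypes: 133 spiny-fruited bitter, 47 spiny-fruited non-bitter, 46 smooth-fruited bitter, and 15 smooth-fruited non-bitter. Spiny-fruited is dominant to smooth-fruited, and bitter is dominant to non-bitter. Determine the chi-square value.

A dihybrid F₂ with independent assortment and complete dominance at both loci gives a 9:3:3:1 phenotypic ratio.
Under the 9:3:3:1 hypothesis (Σ ratio = 16, N = 241):
  spiny-fruited bitter: 241 × 9/16 = 135.5625
  spiny-fruited non-bitter: 241 × 3/16 = 45.1875
  smooth-fruited bitter: 241 × 3/16 = 45.1875
  smooth-fruited non-bitter: 241 × 1/16 = 15.0625
χ² = Σ (O − E)² / E
  spiny-fruited bitter: (133 − 135.5625)² / 135.5625 = 0.0484
  spiny-fruited non-bitter: (47 − 45.1875)² / 45.1875 = 0.0727
  smooth-fruited bitter: (46 − 45.1875)² / 45.1875 = 0.0146
  smooth-fruited non-bitter: (15 − 15.0625)² / 15.0625 = 0.0003
χ² = 0.0484 + 0.0727 + 0.0146 + 0.0003 = 0.136

0.136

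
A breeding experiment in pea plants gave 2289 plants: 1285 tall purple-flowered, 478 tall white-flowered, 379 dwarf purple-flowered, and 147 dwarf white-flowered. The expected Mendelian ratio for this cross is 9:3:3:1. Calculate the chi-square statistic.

Under the 9:3:3:1 hypothesis (Σ ratio = 16, N = 2289):
  tall purple-flowered: 2289 × 9/16 = 1287.5625
  tall white-flowered: 2289 × 3/16 = 429.1875
  dwarf purple-flowered: 2289 × 3/16 = 429.1875
  dwarf white-flowered: 2289 × 1/16 = 143.0625
χ² = Σ (O − E)² / E
  tall purple-flowered: (1285 − 1287.5625)² / 1287.5625 = 0.0051
  tall white-flowered: (478 − 429.1875)² / 429.1875 = 5.5516
  dwarf purple-flowered: (379 − 429.1875)² / 429.1875 = 5.8687
  dwarf white-flowered: (147 − 143.0625)² / 143.0625 = 0.1084
χ² = 0.0051 + 5.5516 + 5.8687 + 0.1084 = 11.5338 ≈ 11.534

11.534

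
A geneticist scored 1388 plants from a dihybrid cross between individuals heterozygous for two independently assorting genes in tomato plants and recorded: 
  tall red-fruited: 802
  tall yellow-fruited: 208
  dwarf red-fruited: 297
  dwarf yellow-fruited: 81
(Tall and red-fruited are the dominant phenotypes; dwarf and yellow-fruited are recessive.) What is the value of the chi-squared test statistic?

A dihybrid F₂ with independent assortment and complete dominance at both loci gives a 9:3:3:1 phenotypic ratio.
Expected counts for N = 1388 under a 9:3:3:1 ratio (total parts = 16):
  tall red-fruited: 1388 × 9/16 = 780.75
  tall yellow-fruited: 1388 × 3/16 = 260.25
  dwarf red-fruited: 1388 × 3/16 = 260.25
  dwarf yellow-fruited: 1388 × 1/16 = 86.75
χ² = Σ (O − E)² / E
  tall red-fruited: (802 − 780.75)² / 780.75 = 0.5784
  tall yellow-fruited: (208 − 260.25)² / 260.25 = 10.4902
  dwarf red-fruited: (297 − 260.25)² / 260.25 = 5.1895
  dwarf yellow-fruited: (81 − 86.75)² / 86.75 = 0.3811
χ² = 0.5784 + 10.4902 + 5.1895 + 0.3811 = 16.6392 ≈ 16.639

16.639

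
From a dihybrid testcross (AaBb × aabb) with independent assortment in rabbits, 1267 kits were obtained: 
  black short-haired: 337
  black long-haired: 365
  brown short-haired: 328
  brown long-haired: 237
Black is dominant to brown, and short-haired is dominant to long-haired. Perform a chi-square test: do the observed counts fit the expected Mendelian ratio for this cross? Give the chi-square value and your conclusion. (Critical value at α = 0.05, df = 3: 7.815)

A dihybrid testcross with independent assortment gives a 1:1:1:1 ratio.
Total ratio parts = 4. Expected numbers out of 1267:
  black short-haired: 1267 × 1/4 = 316.75
  black long-haired: 1267 × 1/4 = 316.75
  brown short-haired: 1267 × 1/4 = 316.75
  brown long-haired: 1267 × 1/4 = 316.75
χ² = Σ (O − E)² / E
  black short-haired: (337 − 316.75)² / 316.75 = 1.2946
  black long-haired: (365 − 316.75)² / 316.75 = 7.3498
  brown short-haired: (328 − 316.75)² / 316.75 = 0.3996
  brown long-haired: (237 − 316.75)² / 316.75 = 20.0791
χ² = 1.2946 + 7.3498 + 0.3996 + 20.0791 = 29.1231 ≈ 29.123
Degrees of freedom = 4 − 1 = 3; critical value at α = 0.05 is 7.815.
Since 29.123 > 7.815, we reject the null hypothesis — the data do not fit the 1:1:1:1 ratio.

29.123; not consistent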